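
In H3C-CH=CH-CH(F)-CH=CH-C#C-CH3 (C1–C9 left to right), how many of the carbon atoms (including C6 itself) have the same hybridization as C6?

C6 is sp2 (one π bond).
C1: sp3
C2: sp2 ✓
C3: sp2 ✓
C4: sp3
C5: sp2 ✓
C6: sp2 ✓
C7: sp
C8: sp
C9: sp3
4 carbons are sp2.

4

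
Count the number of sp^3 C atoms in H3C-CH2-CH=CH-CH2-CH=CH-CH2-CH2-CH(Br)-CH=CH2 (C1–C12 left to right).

C1: sp3 ✓
C2: sp3 ✓
C3: sp2
C4: sp2
C5: sp3 ✓
C6: sp2
C7: sp2
C8: sp3 ✓
C9: sp3 ✓
C10: sp3 ✓
C11: sp2
C12: sp2
C1, C2, C5, C8, C9, C10 → 6 sp3 carbons.

6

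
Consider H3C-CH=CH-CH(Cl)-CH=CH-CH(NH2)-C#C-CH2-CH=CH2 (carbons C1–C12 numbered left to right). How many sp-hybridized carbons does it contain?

C1: sp3
C2: sp2
C3: sp2
C4: sp3
C5: sp2
C6: sp2
C7: sp3
C8: sp ✓
C9: sp ✓
C10: sp3
C11: sp2
C12: sp2
C8, C9 → 2 sp carbons.

2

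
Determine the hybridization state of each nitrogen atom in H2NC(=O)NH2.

Both N lone pairs are conjugated with the C=O; planar sp2.

sp^2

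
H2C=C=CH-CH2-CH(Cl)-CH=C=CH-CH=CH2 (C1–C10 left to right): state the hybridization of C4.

sp3

C4 has 4 σ bonds: steric number 4 → sp3.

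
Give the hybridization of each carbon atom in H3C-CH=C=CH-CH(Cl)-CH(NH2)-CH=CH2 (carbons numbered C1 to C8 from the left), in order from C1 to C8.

C1: 4 σ bonds — 4 electron domains, sp3.
C2 has 3 σ bonds, plus one π bond: steric number 3 → sp2.
C3: 2 σ bonds, plus two π bonds — 2 electron domains, sp.
C4 has 3 σ bonds, plus one π bond: steric number 3 → sp2.
C5 — 4 σ bonds. Steric number 4, so sp3.
C6 has 4 σ bonds: steric number 4 → sp3.
C7 carries 3 σ bonds, plus one π bond, giving a steric number of 3, so it is sp2.
C8 — 3 σ bonds, plus one π bond. Steric number 3, so sp2.

C1 sp3, C2 sp2, C3 sp, C4 sp2, C5 sp3, C6 sp3, C7 sp2, C8 sp2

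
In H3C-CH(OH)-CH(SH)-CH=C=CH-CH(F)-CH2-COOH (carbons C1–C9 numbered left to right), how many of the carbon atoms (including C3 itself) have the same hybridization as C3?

C3 is sp3 (only σ bonds).
C1: sp3 ✓
C2: sp3 ✓
C3: sp3 ✓
C4: sp2
C5: sp
C6: sp2
C7: sp3 ✓
C8: sp3 ✓
C9: sp2
5 carbons are sp3.

5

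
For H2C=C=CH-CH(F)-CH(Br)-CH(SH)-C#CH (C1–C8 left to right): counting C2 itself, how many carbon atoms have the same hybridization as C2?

3

C2 is sp (two π bonds).
C1: sp2
C2: sp ✓
C3: sp2
C4: sp3
C5: sp3
C6: sp3
C7: sp ✓
C8: sp ✓
3 carbons are sp.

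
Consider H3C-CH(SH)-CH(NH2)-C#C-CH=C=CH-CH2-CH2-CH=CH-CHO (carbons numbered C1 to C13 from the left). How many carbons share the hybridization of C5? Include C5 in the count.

3

C5 is sp (two π bonds).
C1: sp3
C2: sp3
C3: sp3
C4: sp ✓
C5: sp ✓
C6: sp2
C7: sp ✓
C8: sp2
C9: sp3
C10: sp3
C11: sp2
C12: sp2
C13: sp2
3 carbons are sp.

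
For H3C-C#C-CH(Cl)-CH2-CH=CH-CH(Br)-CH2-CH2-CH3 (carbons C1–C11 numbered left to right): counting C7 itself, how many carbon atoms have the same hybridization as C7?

2

C7 is sp2 (one π bond).
C1: sp3
C2: sp
C3: sp
C4: sp3
C5: sp3
C6: sp2 ✓
C7: sp2 ✓
C8: sp3
C9: sp3
C10: sp3
C11: sp3
2 carbons are sp2.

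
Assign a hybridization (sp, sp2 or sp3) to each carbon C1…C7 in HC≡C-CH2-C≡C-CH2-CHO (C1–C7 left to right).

C1 (2 σ bonds, plus two π bonds) has steric number 2: sp.
C2 carries 2 σ bonds, plus two π bonds, giving a steric number of 2, so it is sp.
C3: 4 σ bonds — 4 electron domains, sp3.
C4 (2 σ bonds, plus two π bonds) has steric number 2: sp.
C5 — 2 σ bonds, plus two π bonds. Steric number 2, so sp.
C6: 4 σ bonds — 4 electron domains, sp3.
C7: 3 σ bonds, plus one π bond; 3 regions of electron density → sp2.

C1 sp, C2 sp, C3 sp3, C4 sp, C5 sp, C6 sp3, C7 sp2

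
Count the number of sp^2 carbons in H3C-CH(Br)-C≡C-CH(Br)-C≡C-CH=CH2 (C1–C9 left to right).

2

C1: sp3
C2: sp3
C3: sp
C4: sp
C5: sp3
C6: sp
C7: sp
C8: sp2 ✓
C9: sp2 ✓
C8, C9 → 2 sp2 carbons.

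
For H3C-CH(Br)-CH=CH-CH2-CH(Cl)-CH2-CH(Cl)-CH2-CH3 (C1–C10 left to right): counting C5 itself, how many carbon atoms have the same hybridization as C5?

8

C5 is sp3 (only σ bonds).
C1: sp3 ✓
C2: sp3 ✓
C3: sp2
C4: sp2
C5: sp3 ✓
C6: sp3 ✓
C7: sp3 ✓
C8: sp3 ✓
C9: sp3 ✓
C10: sp3 ✓
8 carbons are sp3.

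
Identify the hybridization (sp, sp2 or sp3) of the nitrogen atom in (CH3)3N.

The nitrogen atom (3 σ bonds and 1 lone pair) has steric number 4: sp3.

sp^3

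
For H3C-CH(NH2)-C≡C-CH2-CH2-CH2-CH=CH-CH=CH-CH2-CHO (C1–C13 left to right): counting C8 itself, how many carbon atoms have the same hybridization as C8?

5

C8 is sp2 (one π bond).
C1: sp3
C2: sp3
C3: sp
C4: sp
C5: sp3
C6: sp3
C7: sp3
C8: sp2 ✓
C9: sp2 ✓
C10: sp2 ✓
C11: sp2 ✓
C12: sp3
C13: sp2 ✓
5 carbons are sp2.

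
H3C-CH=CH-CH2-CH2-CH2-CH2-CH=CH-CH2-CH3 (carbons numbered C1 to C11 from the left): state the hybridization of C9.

C9 is sp2: 3 σ bonds, plus one π bond, 3 electron-density regions.

sp^2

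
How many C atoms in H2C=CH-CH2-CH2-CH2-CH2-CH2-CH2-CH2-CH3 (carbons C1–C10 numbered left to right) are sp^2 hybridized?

C1: sp2 ✓
C2: sp2 ✓
C3: sp3
C4: sp3
C5: sp3
C6: sp3
C7: sp3
C8: sp3
C9: sp3
C10: sp3
C1, C2 → 2 sp2 carbons.

2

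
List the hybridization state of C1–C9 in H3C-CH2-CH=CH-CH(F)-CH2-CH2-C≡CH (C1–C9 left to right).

C1 (4 σ bonds) has steric number 4: sp3.
C2: 4 σ bonds; 4 regions of electron density → sp3.
C3 (3 σ bonds, plus one π bond) has steric number 3: sp2.
C4 has 3 σ bonds, plus one π bond: steric number 3 → sp2.
C5 carries 4 σ bonds, giving a steric number of 4, so it is sp3.
C6: 4 σ bonds — 4 electron domains, sp3.
C7 carries 4 σ bonds, giving a steric number of 4, so it is sp3.
C8: 2 σ bonds, plus two π bonds — 2 electron domains, sp.
C9: 2 σ bonds, plus two π bonds; 2 regions of electron density → sp.

C1 sp3, C2 sp3, C3 sp2, C4 sp2, C5 sp3, C6 sp3, C7 sp3, C8 sp, C9 sp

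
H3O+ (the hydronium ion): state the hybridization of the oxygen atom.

Three σ bonds + one lone pair = steric number 4 → sp3.

sp^3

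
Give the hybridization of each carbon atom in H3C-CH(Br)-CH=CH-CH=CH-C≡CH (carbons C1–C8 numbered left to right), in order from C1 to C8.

C1: 4 σ bonds — 4 electron domains, sp3.
C2 (4 σ bonds) has steric number 4: sp3.
C3: 3 σ bonds, plus one π bond — 3 electron domains, sp2.
C4: 3 σ bonds, plus one π bond — 3 electron domains, sp2.
C5 carries 3 σ bonds, plus one π bond, giving a steric number of 3, so it is sp2.
C6 (3 σ bonds, plus one π bond) has steric number 3: sp2.
C7 — 2 σ bonds, plus two π bonds. Steric number 2, so sp.
C8 is sp: 2 σ bonds, plus two π bonds, 2 electron-density regions.

C1 sp3, C2 sp3, C3 sp2, C4 sp2, C5 sp2, C6 sp2, C7 sp, C8 sp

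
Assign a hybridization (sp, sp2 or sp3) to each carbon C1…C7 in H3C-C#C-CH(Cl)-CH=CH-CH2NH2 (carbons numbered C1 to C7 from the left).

C1 (4 σ bonds) has steric number 4: sp3.
C2 — 2 σ bonds, plus two π bonds. Steric number 2, so sp.
C3 — 2 σ bonds, plus two π bonds. Steric number 2, so sp.
C4 is sp3: 4 σ bonds, 4 electron-density regions.
C5 has 3 σ bonds, plus one π bond: steric number 3 → sp2.
C6 has 3 σ bonds, plus one π bond: steric number 3 → sp2.
C7 has 4 σ bonds: steric number 4 → sp3.

C1 sp3, C2 sp, C3 sp, C4 sp3, C5 sp2, C6 sp2, C7 sp3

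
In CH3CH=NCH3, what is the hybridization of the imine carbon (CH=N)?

The imine carbon (CH=N) is sp2: 3 σ bonds, plus one π bond, 3 electron-density regions.

sp²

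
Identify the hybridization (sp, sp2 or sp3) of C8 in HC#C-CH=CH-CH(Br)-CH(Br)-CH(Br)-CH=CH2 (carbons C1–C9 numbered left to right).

C8 carries 3 σ bonds, plus one π bond, giving a steric number of 3, so it is sp2.

sp²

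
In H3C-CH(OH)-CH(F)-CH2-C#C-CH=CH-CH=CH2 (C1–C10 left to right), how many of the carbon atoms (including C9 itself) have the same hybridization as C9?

C9 is sp2 (one π bond).
C1: sp3
C2: sp3
C3: sp3
C4: sp3
C5: sp
C6: sp
C7: sp2 ✓
C8: sp2 ✓
C9: sp2 ✓
C10: sp2 ✓
4 carbons are sp2.

4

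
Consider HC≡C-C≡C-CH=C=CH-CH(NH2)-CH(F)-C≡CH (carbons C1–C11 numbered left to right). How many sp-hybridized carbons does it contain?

7

C1: sp ✓
C2: sp ✓
C3: sp ✓
C4: sp ✓
C5: sp2
C6: sp ✓
C7: sp2
C8: sp3
C9: sp3
C10: sp ✓
C11: sp ✓
C1, C2, C3, C4, C6, C10, C11 → 7 sp carbons.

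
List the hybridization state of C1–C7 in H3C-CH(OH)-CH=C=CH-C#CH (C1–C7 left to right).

C1 sp3, C2 sp3, C3 sp2, C4 sp, C5 sp2, C6 sp, C7 sp

C1 — 4 σ bonds. Steric number 4, so sp3.
C2: 4 σ bonds — 4 electron domains, sp3.
C3 carries 3 σ bonds, plus one π bond, giving a steric number of 3, so it is sp2.
C4 is sp: 2 σ bonds, plus two π bonds, 2 electron-density regions.
C5 carries 3 σ bonds, plus one π bond, giving a steric number of 3, so it is sp2.
C6 (2 σ bonds, plus two π bonds) has steric number 2: sp.
C7 (2 σ bonds, plus two π bonds) has steric number 2: sp.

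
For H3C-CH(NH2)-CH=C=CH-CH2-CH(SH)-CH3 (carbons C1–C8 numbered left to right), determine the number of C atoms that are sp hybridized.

C1: sp3
C2: sp3
C3: sp2
C4: sp ✓
C5: sp2
C6: sp3
C7: sp3
C8: sp3
C4 → 1 sp carbon.

1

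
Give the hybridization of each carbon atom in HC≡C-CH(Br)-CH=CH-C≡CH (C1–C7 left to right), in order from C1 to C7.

C1: 2 σ bonds, plus two π bonds; 2 regions of electron density → sp.
C2 (2 σ bonds, plus two π bonds) has steric number 2: sp.
C3: 4 σ bonds — 4 electron domains, sp3.
C4: 3 σ bonds, plus one π bond; 3 regions of electron density → sp2.
C5 is sp2: 3 σ bonds, plus one π bond, 3 electron-density regions.
C6 — 2 σ bonds, plus two π bonds. Steric number 2, so sp.
C7: 2 σ bonds, plus two π bonds; 2 regions of electron density → sp.

C1 sp, C2 sp, C3 sp3, C4 sp2, C5 sp2, C6 sp, C7 sp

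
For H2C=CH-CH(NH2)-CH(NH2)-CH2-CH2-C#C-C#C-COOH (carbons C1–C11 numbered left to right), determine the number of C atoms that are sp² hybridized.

3

C1: sp2 ✓
C2: sp2 ✓
C3: sp3
C4: sp3
C5: sp3
C6: sp3
C7: sp
C8: sp
C9: sp
C10: sp
C11: sp2 ✓
C1, C2, C11 → 3 sp2 carbons.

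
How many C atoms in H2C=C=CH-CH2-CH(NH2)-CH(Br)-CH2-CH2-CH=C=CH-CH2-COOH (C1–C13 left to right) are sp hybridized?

C1: sp2
C2: sp ✓
C3: sp2
C4: sp3
C5: sp3
C6: sp3
C7: sp3
C8: sp3
C9: sp2
C10: sp ✓
C11: sp2
C12: sp3
C13: sp2
C2, C10 → 2 sp carbons.

2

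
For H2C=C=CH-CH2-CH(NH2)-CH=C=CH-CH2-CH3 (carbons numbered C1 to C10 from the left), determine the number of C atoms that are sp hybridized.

C1: sp2
C2: sp ✓
C3: sp2
C4: sp3
C5: sp3
C6: sp2
C7: sp ✓
C8: sp2
C9: sp3
C10: sp3
C2, C7 → 2 sp carbons.

2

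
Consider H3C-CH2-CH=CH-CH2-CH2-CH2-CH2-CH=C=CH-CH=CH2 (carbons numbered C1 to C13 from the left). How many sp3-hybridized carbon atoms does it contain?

6

C1: sp3 ✓
C2: sp3 ✓
C3: sp2
C4: sp2
C5: sp3 ✓
C6: sp3 ✓
C7: sp3 ✓
C8: sp3 ✓
C9: sp2
C10: sp
C11: sp2
C12: sp2
C13: sp2
C1, C2, C5, C6, C7, C8 → 6 sp3 carbons.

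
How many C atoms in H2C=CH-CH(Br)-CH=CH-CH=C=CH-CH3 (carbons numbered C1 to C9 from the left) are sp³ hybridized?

2

C1: sp2
C2: sp2
C3: sp3 ✓
C4: sp2
C5: sp2
C6: sp2
C7: sp
C8: sp2
C9: sp3 ✓
C3, C9 → 2 sp3 carbons.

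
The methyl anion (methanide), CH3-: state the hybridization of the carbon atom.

sp^3

Three σ bonds + one lone pair = steric number 4 → sp3, pyramidal.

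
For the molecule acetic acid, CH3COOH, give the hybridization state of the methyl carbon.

The methyl carbon: 4 σ bonds; 4 regions of electron density → sp3.

sp^3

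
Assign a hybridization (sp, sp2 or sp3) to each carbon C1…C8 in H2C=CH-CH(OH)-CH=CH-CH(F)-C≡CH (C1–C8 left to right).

C1 carries 3 σ bonds, plus one π bond, giving a steric number of 3, so it is sp2.
C2 is sp2: 3 σ bonds, plus one π bond, 3 electron-density regions.
C3: 4 σ bonds; 4 regions of electron density → sp3.
C4 (3 σ bonds, plus one π bond) has steric number 3: sp2.
C5 (3 σ bonds, plus one π bond) has steric number 3: sp2.
C6: 4 σ bonds; 4 regions of electron density → sp3.
C7 (2 σ bonds, plus two π bonds) has steric number 2: sp.
C8: 2 σ bonds, plus two π bonds; 2 regions of electron density → sp.

C1 sp2, C2 sp2, C3 sp3, C4 sp2, C5 sp2, C6 sp3, C7 sp, C8 sp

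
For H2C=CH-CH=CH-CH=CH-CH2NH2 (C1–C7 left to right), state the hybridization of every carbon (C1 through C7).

C1: 3 σ bonds, plus one π bond; 3 regions of electron density → sp2.
C2 is sp2: 3 σ bonds, plus one π bond, 3 electron-density regions.
C3: 3 σ bonds, plus one π bond — 3 electron domains, sp2.
C4 has 3 σ bonds, plus one π bond: steric number 3 → sp2.
C5 carries 3 σ bonds, plus one π bond, giving a steric number of 3, so it is sp2.
C6 is sp2: 3 σ bonds, plus one π bond, 3 electron-density regions.
C7 — 4 σ bonds. Steric number 4, so sp3.

C1 sp2, C2 sp2, C3 sp2, C4 sp2, C5 sp2, C6 sp2, C7 sp3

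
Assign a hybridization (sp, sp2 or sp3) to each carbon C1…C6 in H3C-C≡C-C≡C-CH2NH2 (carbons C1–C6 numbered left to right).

C1 has 4 σ bonds: steric number 4 → sp3.
C2 carries 2 σ bonds, plus two π bonds, giving a steric number of 2, so it is sp.
C3 — 2 σ bonds, plus two π bonds. Steric number 2, so sp.
C4: 2 σ bonds, plus two π bonds; 2 regions of electron density → sp.
C5 — 2 σ bonds, plus two π bonds. Steric number 2, so sp.
C6: 4 σ bonds; 4 regions of electron density → sp3.

C1 sp3, C2 sp, C3 sp, C4 sp, C5 sp, C6 sp3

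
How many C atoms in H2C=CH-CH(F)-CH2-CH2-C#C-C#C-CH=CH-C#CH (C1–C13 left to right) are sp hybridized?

6

C1: sp2
C2: sp2
C3: sp3
C4: sp3
C5: sp3
C6: sp ✓
C7: sp ✓
C8: sp ✓
C9: sp ✓
C10: sp2
C11: sp2
C12: sp ✓
C13: sp ✓
C6, C7, C8, C9, C12, C13 → 6 sp carbons.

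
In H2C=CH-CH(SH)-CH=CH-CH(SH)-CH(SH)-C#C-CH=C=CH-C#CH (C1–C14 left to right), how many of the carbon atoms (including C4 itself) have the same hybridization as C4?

C4 is sp2 (one π bond).
C1: sp2 ✓
C2: sp2 ✓
C3: sp3
C4: sp2 ✓
C5: sp2 ✓
C6: sp3
C7: sp3
C8: sp
C9: sp
C10: sp2 ✓
C11: sp
C12: sp2 ✓
C13: sp
C14: sp
6 carbons are sp2.

6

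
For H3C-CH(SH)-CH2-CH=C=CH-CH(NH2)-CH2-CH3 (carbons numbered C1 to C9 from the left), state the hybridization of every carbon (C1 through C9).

C1 sp3, C2 sp3, C3 sp3, C4 sp2, C5 sp, C6 sp2, C7 sp3, C8 sp3, C9 sp3

C1: 4 σ bonds — 4 electron domains, sp3.
C2: 4 σ bonds — 4 electron domains, sp3.
C3 (4 σ bonds) has steric number 4: sp3.
C4 — 3 σ bonds, plus one π bond. Steric number 3, so sp2.
C5: 2 σ bonds, plus two π bonds — 2 electron domains, sp.
C6: 3 σ bonds, plus one π bond — 3 electron domains, sp2.
C7 has 4 σ bonds: steric number 4 → sp3.
C8 (4 σ bonds) has steric number 4: sp3.
C9: 4 σ bonds — 4 electron domains, sp3.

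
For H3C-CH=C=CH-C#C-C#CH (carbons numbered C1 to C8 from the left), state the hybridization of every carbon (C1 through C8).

C1 — 4 σ bonds. Steric number 4, so sp3.
C2 carries 3 σ bonds, plus one π bond, giving a steric number of 3, so it is sp2.
C3 — 2 σ bonds, plus two π bonds. Steric number 2, so sp.
C4 — 3 σ bonds, plus one π bond. Steric number 3, so sp2.
C5 is sp: 2 σ bonds, plus two π bonds, 2 electron-density regions.
C6 is sp: 2 σ bonds, plus two π bonds, 2 electron-density regions.
C7 is sp: 2 σ bonds, plus two π bonds, 2 electron-density regions.
C8: 2 σ bonds, plus two π bonds; 2 regions of electron density → sp.

C1 sp3, C2 sp2, C3 sp, C4 sp2, C5 sp, C6 sp, C7 sp, C8 sp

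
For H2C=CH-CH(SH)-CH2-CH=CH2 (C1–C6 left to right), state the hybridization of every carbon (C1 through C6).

C1 sp2, C2 sp2, C3 sp3, C4 sp3, C5 sp2, C6 sp2

C1: 3 σ bonds, plus one π bond — 3 electron domains, sp2.
C2: 3 σ bonds, plus one π bond; 3 regions of electron density → sp2.
C3 (4 σ bonds) has steric number 4: sp3.
C4 (4 σ bonds) has steric number 4: sp3.
C5: 3 σ bonds, plus one π bond — 3 electron domains, sp2.
C6 is sp2: 3 σ bonds, plus one π bond, 3 electron-density regions.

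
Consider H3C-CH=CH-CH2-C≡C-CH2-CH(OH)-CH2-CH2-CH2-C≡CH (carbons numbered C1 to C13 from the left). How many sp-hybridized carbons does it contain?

4

C1: sp3
C2: sp2
C3: sp2
C4: sp3
C5: sp ✓
C6: sp ✓
C7: sp3
C8: sp3
C9: sp3
C10: sp3
C11: sp3
C12: sp ✓
C13: sp ✓
C5, C6, C12, C13 → 4 sp carbons.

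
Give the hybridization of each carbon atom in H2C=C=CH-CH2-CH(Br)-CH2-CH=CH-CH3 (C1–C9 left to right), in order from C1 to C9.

C1: 3 σ bonds, plus one π bond — 3 electron domains, sp2.
C2: 2 σ bonds, plus two π bonds; 2 regions of electron density → sp.
C3: 3 σ bonds, plus one π bond — 3 electron domains, sp2.
C4 is sp3: 4 σ bonds, 4 electron-density regions.
C5: 4 σ bonds — 4 electron domains, sp3.
C6 is sp3: 4 σ bonds, 4 electron-density regions.
C7: 3 σ bonds, plus one π bond; 3 regions of electron density → sp2.
C8 (3 σ bonds, plus one π bond) has steric number 3: sp2.
C9 (4 σ bonds) has steric number 4: sp3.

C1 sp2, C2 sp, C3 sp2, C4 sp3, C5 sp3, C6 sp3, C7 sp2, C8 sp2, C9 sp3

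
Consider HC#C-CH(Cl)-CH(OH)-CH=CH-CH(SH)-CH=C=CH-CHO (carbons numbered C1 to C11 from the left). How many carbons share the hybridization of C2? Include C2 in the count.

3

C2 is sp (two π bonds).
C1: sp ✓
C2: sp ✓
C3: sp3
C4: sp3
C5: sp2
C6: sp2
C7: sp3
C8: sp2
C9: sp ✓
C10: sp2
C11: sp2
3 carbons are sp.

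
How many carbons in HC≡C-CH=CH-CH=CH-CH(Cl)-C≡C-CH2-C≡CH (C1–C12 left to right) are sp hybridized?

6

C1: sp ✓
C2: sp ✓
C3: sp2
C4: sp2
C5: sp2
C6: sp2
C7: sp3
C8: sp ✓
C9: sp ✓
C10: sp3
C11: sp ✓
C12: sp ✓
C1, C2, C8, C9, C11, C12 → 6 sp carbons.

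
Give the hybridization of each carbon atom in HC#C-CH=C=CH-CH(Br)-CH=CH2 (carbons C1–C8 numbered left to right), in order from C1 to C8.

C1 (2 σ bonds, plus two π bonds) has steric number 2: sp.
C2 (2 σ bonds, plus two π bonds) has steric number 2: sp.
C3: 3 σ bonds, plus one π bond — 3 electron domains, sp2.
C4 carries 2 σ bonds, plus two π bonds, giving a steric number of 2, so it is sp.
C5: 3 σ bonds, plus one π bond — 3 electron domains, sp2.
C6 — 4 σ bonds. Steric number 4, so sp3.
C7: 3 σ bonds, plus one π bond — 3 electron domains, sp2.
C8 (3 σ bonds, plus one π bond) has steric number 3: sp2.

C1 sp, C2 sp, C3 sp2, C4 sp, C5 sp2, C6 sp3, C7 sp2, C8 sp2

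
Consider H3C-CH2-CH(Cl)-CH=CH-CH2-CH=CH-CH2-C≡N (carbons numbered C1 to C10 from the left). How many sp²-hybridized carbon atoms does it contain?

C1: sp3
C2: sp3
C3: sp3
C4: sp2 ✓
C5: sp2 ✓
C6: sp3
C7: sp2 ✓
C8: sp2 ✓
C9: sp3
C10: sp
C4, C5, C7, C8 → 4 sp2 carbons.

4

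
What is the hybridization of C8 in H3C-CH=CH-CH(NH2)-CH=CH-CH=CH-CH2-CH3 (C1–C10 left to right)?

sp²

C8 is sp2: 3 σ bonds, plus one π bond, 3 electron-density regions.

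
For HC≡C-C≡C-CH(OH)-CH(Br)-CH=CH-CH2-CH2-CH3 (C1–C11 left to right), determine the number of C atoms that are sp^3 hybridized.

5

C1: sp
C2: sp
C3: sp
C4: sp
C5: sp3 ✓
C6: sp3 ✓
C7: sp2
C8: sp2
C9: sp3 ✓
C10: sp3 ✓
C11: sp3 ✓
C5, C6, C9, C10, C11 → 5 sp3 carbons.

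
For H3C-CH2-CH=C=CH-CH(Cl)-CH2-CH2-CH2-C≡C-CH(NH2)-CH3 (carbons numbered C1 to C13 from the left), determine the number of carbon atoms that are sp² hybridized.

C1: sp3
C2: sp3
C3: sp2 ✓
C4: sp
C5: sp2 ✓
C6: sp3
C7: sp3
C8: sp3
C9: sp3
C10: sp
C11: sp
C12: sp3
C13: sp3
C3, C5 → 2 sp2 carbons.

2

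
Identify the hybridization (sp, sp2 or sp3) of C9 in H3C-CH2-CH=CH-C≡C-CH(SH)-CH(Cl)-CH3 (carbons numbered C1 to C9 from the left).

sp³

C9 has 4 σ bonds: steric number 4 → sp3.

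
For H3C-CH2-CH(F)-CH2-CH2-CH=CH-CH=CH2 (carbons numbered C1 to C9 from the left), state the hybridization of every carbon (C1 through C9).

C1: 4 σ bonds — 4 electron domains, sp3.
C2 is sp3: 4 σ bonds, 4 electron-density regions.
C3 has 4 σ bonds: steric number 4 → sp3.
C4 carries 4 σ bonds, giving a steric number of 4, so it is sp3.
C5 carries 4 σ bonds, giving a steric number of 4, so it is sp3.
C6 has 3 σ bonds, plus one π bond: steric number 3 → sp2.
C7 has 3 σ bonds, plus one π bond: steric number 3 → sp2.
C8 has 3 σ bonds, plus one π bond: steric number 3 → sp2.
C9 has 3 σ bonds, plus one π bond: steric number 3 → sp2.

C1 sp3, C2 sp3, C3 sp3, C4 sp3, C5 sp3, C6 sp2, C7 sp2, C8 sp2, C9 sp2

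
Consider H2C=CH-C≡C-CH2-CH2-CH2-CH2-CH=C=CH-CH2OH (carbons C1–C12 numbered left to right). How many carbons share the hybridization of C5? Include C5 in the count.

C5 is sp3 (only σ bonds).
C1: sp2
C2: sp2
C3: sp
C4: sp
C5: sp3 ✓
C6: sp3 ✓
C7: sp3 ✓
C8: sp3 ✓
C9: sp2
C10: sp
C11: sp2
C12: sp3 ✓
5 carbons are sp3.

5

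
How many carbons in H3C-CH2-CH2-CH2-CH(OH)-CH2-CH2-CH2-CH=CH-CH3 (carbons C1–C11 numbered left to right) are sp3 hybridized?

C1: sp3 ✓
C2: sp3 ✓
C3: sp3 ✓
C4: sp3 ✓
C5: sp3 ✓
C6: sp3 ✓
C7: sp3 ✓
C8: sp3 ✓
C9: sp2
C10: sp2
C11: sp3 ✓
C1, C2, C3, C4, C5, C6, C7, C8, C11 → 9 sp3 carbons.

9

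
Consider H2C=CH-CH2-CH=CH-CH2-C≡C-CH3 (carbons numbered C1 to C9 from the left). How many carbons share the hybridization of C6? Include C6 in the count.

C6 is sp3 (only σ bonds).
C1: sp2
C2: sp2
C3: sp3 ✓
C4: sp2
C5: sp2
C6: sp3 ✓
C7: sp
C8: sp
C9: sp3 ✓
3 carbons are sp3.

3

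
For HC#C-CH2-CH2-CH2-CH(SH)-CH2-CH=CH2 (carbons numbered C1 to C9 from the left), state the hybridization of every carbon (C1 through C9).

C1 has 2 σ bonds, plus two π bonds: steric number 2 → sp.
C2 is sp: 2 σ bonds, plus two π bonds, 2 electron-density regions.
C3 — 4 σ bonds. Steric number 4, so sp3.
C4: 4 σ bonds — 4 electron domains, sp3.
C5: 4 σ bonds; 4 regions of electron density → sp3.
C6 (4 σ bonds) has steric number 4: sp3.
C7: 4 σ bonds; 4 regions of electron density → sp3.
C8: 3 σ bonds, plus one π bond; 3 regions of electron density → sp2.
C9 has 3 σ bonds, plus one π bond: steric number 3 → sp2.

C1 sp, C2 sp, C3 sp3, C4 sp3, C5 sp3, C6 sp3, C7 sp3, C8 sp2, C9 sp2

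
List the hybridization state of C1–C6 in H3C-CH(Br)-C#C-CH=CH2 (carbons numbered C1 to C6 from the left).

C1 sp3, C2 sp3, C3 sp, C4 sp, C5 sp2, C6 sp2

C1: 4 σ bonds — 4 electron domains, sp3.
C2 — 4 σ bonds. Steric number 4, so sp3.
C3: 2 σ bonds, plus two π bonds — 2 electron domains, sp.
C4: 2 σ bonds, plus two π bonds; 2 regions of electron density → sp.
C5 — 3 σ bonds, plus one π bond. Steric number 3, so sp2.
C6 carries 3 σ bonds, plus one π bond, giving a steric number of 3, so it is sp2.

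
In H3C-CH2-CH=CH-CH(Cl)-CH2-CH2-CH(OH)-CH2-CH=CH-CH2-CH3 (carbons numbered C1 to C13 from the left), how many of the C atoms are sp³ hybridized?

9

C1: sp3 ✓
C2: sp3 ✓
C3: sp2
C4: sp2
C5: sp3 ✓
C6: sp3 ✓
C7: sp3 ✓
C8: sp3 ✓
C9: sp3 ✓
C10: sp2
C11: sp2
C12: sp3 ✓
C13: sp3 ✓
C1, C2, C5, C6, C7, C8, C9, C12, C13 → 9 sp3 carbons.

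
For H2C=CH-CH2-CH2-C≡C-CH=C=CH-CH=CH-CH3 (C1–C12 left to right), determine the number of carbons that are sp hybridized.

C1: sp2
C2: sp2
C3: sp3
C4: sp3
C5: sp ✓
C6: sp ✓
C7: sp2
C8: sp ✓
C9: sp2
C10: sp2
C11: sp2
C12: sp3
C5, C6, C8 → 3 sp carbons.

3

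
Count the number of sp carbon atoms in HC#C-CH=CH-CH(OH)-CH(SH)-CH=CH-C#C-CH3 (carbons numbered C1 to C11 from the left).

C1: sp ✓
C2: sp ✓
C3: sp2
C4: sp2
C5: sp3
C6: sp3
C7: sp2
C8: sp2
C9: sp ✓
C10: sp ✓
C11: sp3
C1, C2, C9, C10 → 4 sp carbons.

4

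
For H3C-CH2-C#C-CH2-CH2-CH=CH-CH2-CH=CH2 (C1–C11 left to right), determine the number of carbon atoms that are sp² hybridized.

C1: sp3
C2: sp3
C3: sp
C4: sp
C5: sp3
C6: sp3
C7: sp2 ✓
C8: sp2 ✓
C9: sp3
C10: sp2 ✓
C11: sp2 ✓
C7, C8, C10, C11 → 4 sp2 carbons.

4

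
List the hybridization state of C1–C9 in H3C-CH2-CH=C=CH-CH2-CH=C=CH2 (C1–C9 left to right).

C1 carries 4 σ bonds, giving a steric number of 4, so it is sp3.
C2 is sp3: 4 σ bonds, 4 electron-density regions.
C3 has 3 σ bonds, plus one π bond: steric number 3 → sp2.
C4: 2 σ bonds, plus two π bonds — 2 electron domains, sp.
C5 (3 σ bonds, plus one π bond) has steric number 3: sp2.
C6 carries 4 σ bonds, giving a steric number of 4, so it is sp3.
C7: 3 σ bonds, plus one π bond; 3 regions of electron density → sp2.
C8 — 2 σ bonds, plus two π bonds. Steric number 2, so sp.
C9 is sp2: 3 σ bonds, plus one π bond, 3 electron-density regions.

C1 sp3, C2 sp3, C3 sp2, C4 sp, C5 sp2, C6 sp3, C7 sp2, C8 sp, C9 sp2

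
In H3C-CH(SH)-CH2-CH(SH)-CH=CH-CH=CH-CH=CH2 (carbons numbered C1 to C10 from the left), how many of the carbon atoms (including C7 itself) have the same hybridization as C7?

C7 is sp2 (one π bond).
C1: sp3
C2: sp3
C3: sp3
C4: sp3
C5: sp2 ✓
C6: sp2 ✓
C7: sp2 ✓
C8: sp2 ✓
C9: sp2 ✓
C10: sp2 ✓
6 carbons are sp2.

6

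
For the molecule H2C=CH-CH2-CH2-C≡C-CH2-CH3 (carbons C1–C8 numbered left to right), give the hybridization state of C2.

C2: 3 σ bonds, plus one π bond — 3 electron domains, sp2.

sp^2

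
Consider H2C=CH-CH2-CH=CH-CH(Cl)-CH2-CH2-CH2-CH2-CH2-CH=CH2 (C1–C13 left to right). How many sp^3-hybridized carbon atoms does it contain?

7

C1: sp2
C2: sp2
C3: sp3 ✓
C4: sp2
C5: sp2
C6: sp3 ✓
C7: sp3 ✓
C8: sp3 ✓
C9: sp3 ✓
C10: sp3 ✓
C11: sp3 ✓
C12: sp2
C13: sp2
C3, C6, C7, C8, C9, C10, C11 → 7 sp3 carbons.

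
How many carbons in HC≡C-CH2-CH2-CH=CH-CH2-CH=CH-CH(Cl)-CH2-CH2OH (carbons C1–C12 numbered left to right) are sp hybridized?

2

C1: sp ✓
C2: sp ✓
C3: sp3
C4: sp3
C5: sp2
C6: sp2
C7: sp3
C8: sp2
C9: sp2
C10: sp3
C11: sp3
C12: sp3
C1, C2 → 2 sp carbons.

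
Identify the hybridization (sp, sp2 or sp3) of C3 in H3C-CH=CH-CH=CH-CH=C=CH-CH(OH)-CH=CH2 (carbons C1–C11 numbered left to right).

C3 has 3 σ bonds, plus one π bond: steric number 3 → sp2.

sp^2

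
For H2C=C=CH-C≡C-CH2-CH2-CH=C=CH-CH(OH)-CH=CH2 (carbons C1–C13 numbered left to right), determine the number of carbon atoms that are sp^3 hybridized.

3

C1: sp2
C2: sp
C3: sp2
C4: sp
C5: sp
C6: sp3 ✓
C7: sp3 ✓
C8: sp2
C9: sp
C10: sp2
C11: sp3 ✓
C12: sp2
C13: sp2
C6, C7, C11 → 3 sp3 carbons.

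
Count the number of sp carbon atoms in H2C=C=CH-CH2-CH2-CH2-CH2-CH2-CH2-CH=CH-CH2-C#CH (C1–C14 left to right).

3

C1: sp2
C2: sp ✓
C3: sp2
C4: sp3
C5: sp3
C6: sp3
C7: sp3
C8: sp3
C9: sp3
C10: sp2
C11: sp2
C12: sp3
C13: sp ✓
C14: sp ✓
C2, C13, C14 → 3 sp carbons.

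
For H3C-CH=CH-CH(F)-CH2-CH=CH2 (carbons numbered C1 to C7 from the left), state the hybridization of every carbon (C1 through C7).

C1 sp3, C2 sp2, C3 sp2, C4 sp3, C5 sp3, C6 sp2, C7 sp2

C1 carries 4 σ bonds, giving a steric number of 4, so it is sp3.
C2 (3 σ bonds, plus one π bond) has steric number 3: sp2.
C3: 3 σ bonds, plus one π bond; 3 regions of electron density → sp2.
C4 is sp3: 4 σ bonds, 4 electron-density regions.
C5 (4 σ bonds) has steric number 4: sp3.
C6 — 3 σ bonds, plus one π bond. Steric number 3, so sp2.
C7 has 3 σ bonds, plus one π bond: steric number 3 → sp2.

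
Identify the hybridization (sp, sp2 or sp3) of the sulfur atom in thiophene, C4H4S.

Analogous to furan: one S lone pair in the aromatic π system, S is sp2.

sp²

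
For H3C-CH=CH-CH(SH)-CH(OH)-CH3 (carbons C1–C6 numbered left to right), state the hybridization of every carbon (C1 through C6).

C1 is sp3: 4 σ bonds, 4 electron-density regions.
C2 — 3 σ bonds, plus one π bond. Steric number 3, so sp2.
C3 carries 3 σ bonds, plus one π bond, giving a steric number of 3, so it is sp2.
C4 (4 σ bonds) has steric number 4: sp3.
C5 (4 σ bonds) has steric number 4: sp3.
C6 — 4 σ bonds. Steric number 4, so sp3.

C1 sp3, C2 sp2, C3 sp2, C4 sp3, C5 sp3, C6 sp3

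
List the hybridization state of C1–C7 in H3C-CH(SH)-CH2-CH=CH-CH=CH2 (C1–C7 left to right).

C1 sp3, C2 sp3, C3 sp3, C4 sp2, C5 sp2, C6 sp2, C7 sp2

C1 carries 4 σ bonds, giving a steric number of 4, so it is sp3.
C2 (4 σ bonds) has steric number 4: sp3.
C3 — 4 σ bonds. Steric number 4, so sp3.
C4 has 3 σ bonds, plus one π bond: steric number 3 → sp2.
C5 — 3 σ bonds, plus one π bond. Steric number 3, so sp2.
C6: 3 σ bonds, plus one π bond — 3 electron domains, sp2.
C7: 3 σ bonds, plus one π bond — 3 electron domains, sp2.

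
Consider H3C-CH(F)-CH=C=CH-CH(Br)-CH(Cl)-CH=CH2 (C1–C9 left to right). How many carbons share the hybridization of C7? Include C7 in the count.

C7 is sp3 (only σ bonds).
C1: sp3 ✓
C2: sp3 ✓
C3: sp2
C4: sp
C5: sp2
C6: sp3 ✓
C7: sp3 ✓
C8: sp2
C9: sp2
4 carbons are sp3.

4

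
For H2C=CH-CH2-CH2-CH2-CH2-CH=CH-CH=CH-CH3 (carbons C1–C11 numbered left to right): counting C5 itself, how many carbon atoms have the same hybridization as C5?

5

C5 is sp3 (only σ bonds).
C1: sp2
C2: sp2
C3: sp3 ✓
C4: sp3 ✓
C5: sp3 ✓
C6: sp3 ✓
C7: sp2
C8: sp2
C9: sp2
C10: sp2
C11: sp3 ✓
5 carbons are sp3.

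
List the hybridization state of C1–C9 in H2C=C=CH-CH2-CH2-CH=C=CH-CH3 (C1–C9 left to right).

C1 sp2, C2 sp, C3 sp2, C4 sp3, C5 sp3, C6 sp2, C7 sp, C8 sp2, C9 sp3

C1 carries 3 σ bonds, plus one π bond, giving a steric number of 3, so it is sp2.
C2: 2 σ bonds, plus two π bonds — 2 electron domains, sp.
C3 — 3 σ bonds, plus one π bond. Steric number 3, so sp2.
C4 has 4 σ bonds: steric number 4 → sp3.
C5 carries 4 σ bonds, giving a steric number of 4, so it is sp3.
C6: 3 σ bonds, plus one π bond; 3 regions of electron density → sp2.
C7 carries 2 σ bonds, plus two π bonds, giving a steric number of 2, so it is sp.
C8: 3 σ bonds, plus one π bond — 3 electron domains, sp2.
C9 is sp3: 4 σ bonds, 4 electron-density regions.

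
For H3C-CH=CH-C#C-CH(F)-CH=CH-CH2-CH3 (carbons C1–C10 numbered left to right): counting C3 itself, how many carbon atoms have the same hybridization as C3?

C3 is sp2 (one π bond).
C1: sp3
C2: sp2 ✓
C3: sp2 ✓
C4: sp
C5: sp
C6: sp3
C7: sp2 ✓
C8: sp2 ✓
C9: sp3
C10: sp3
4 carbons are sp2.

4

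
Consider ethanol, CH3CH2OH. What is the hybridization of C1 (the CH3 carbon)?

C1 (the CH3 carbon) — 4 σ bonds. Steric number 4, so sp3.

sp3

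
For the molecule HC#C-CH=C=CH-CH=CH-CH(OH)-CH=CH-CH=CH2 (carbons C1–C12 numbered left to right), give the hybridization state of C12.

C12 (3 σ bonds, plus one π bond) has steric number 3: sp2.

sp²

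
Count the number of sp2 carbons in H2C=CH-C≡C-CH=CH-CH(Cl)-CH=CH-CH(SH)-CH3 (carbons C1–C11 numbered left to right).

C1: sp2 ✓
C2: sp2 ✓
C3: sp
C4: sp
C5: sp2 ✓
C6: sp2 ✓
C7: sp3
C8: sp2 ✓
C9: sp2 ✓
C10: sp3
C11: sp3
C1, C2, C5, C6, C8, C9 → 6 sp2 carbons.

6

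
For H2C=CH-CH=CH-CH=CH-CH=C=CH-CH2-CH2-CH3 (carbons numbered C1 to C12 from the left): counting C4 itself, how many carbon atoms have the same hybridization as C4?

C4 is sp2 (one π bond).
C1: sp2 ✓
C2: sp2 ✓
C3: sp2 ✓
C4: sp2 ✓
C5: sp2 ✓
C6: sp2 ✓
C7: sp2 ✓
C8: sp
C9: sp2 ✓
C10: sp3
C11: sp3
C12: sp3
8 carbons are sp2.

8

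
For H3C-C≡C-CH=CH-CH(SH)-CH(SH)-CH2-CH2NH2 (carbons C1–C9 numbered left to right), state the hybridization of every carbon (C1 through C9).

C1 — 4 σ bonds. Steric number 4, so sp3.
C2 (2 σ bonds, plus two π bonds) has steric number 2: sp.
C3: 2 σ bonds, plus two π bonds; 2 regions of electron density → sp.
C4 — 3 σ bonds, plus one π bond. Steric number 3, so sp2.
C5 has 3 σ bonds, plus one π bond: steric number 3 → sp2.
C6 has 4 σ bonds: steric number 4 → sp3.
C7 — 4 σ bonds. Steric number 4, so sp3.
C8 carries 4 σ bonds, giving a steric number of 4, so it is sp3.
C9: 4 σ bonds — 4 electron domains, sp3.

C1 sp3, C2 sp, C3 sp, C4 sp2, C5 sp2, C6 sp3, C7 sp3, C8 sp3, C9 sp3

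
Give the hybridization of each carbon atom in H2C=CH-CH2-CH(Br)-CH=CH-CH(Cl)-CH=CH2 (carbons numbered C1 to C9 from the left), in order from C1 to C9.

C1 carries 3 σ bonds, plus one π bond, giving a steric number of 3, so it is sp2.
C2: 3 σ bonds, plus one π bond; 3 regions of electron density → sp2.
C3: 4 σ bonds; 4 regions of electron density → sp3.
C4 (4 σ bonds) has steric number 4: sp3.
C5: 3 σ bonds, plus one π bond — 3 electron domains, sp2.
C6 (3 σ bonds, plus one π bond) has steric number 3: sp2.
C7 — 4 σ bonds. Steric number 4, so sp3.
C8 carries 3 σ bonds, plus one π bond, giving a steric number of 3, so it is sp2.
C9 — 3 σ bonds, plus one π bond. Steric number 3, so sp2.

C1 sp2, C2 sp2, C3 sp3, C4 sp3, C5 sp2, C6 sp2, C7 sp3, C8 sp2, C9 sp2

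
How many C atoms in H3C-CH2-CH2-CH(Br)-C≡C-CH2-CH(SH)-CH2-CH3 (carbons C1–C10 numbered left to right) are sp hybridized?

C1: sp3
C2: sp3
C3: sp3
C4: sp3
C5: sp ✓
C6: sp ✓
C7: sp3
C8: sp3
C9: sp3
C10: sp3
C5, C6 → 2 sp carbons.

2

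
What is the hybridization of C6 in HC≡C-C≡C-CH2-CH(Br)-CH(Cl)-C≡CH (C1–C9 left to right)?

C6 has 4 σ bonds: steric number 4 → sp3.

sp^3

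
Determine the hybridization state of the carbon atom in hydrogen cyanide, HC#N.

sp

The carbon atom is sp: 2 σ bonds, plus two π bonds, 2 electron-density regions.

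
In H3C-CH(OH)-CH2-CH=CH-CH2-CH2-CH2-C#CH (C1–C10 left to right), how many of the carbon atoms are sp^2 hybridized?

C1: sp3
C2: sp3
C3: sp3
C4: sp2 ✓
C5: sp2 ✓
C6: sp3
C7: sp3
C8: sp3
C9: sp
C10: sp
C4, C5 → 2 sp2 carbons.

2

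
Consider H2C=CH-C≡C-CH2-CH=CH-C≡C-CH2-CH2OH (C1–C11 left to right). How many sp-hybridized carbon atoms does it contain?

4

C1: sp2
C2: sp2
C3: sp ✓
C4: sp ✓
C5: sp3
C6: sp2
C7: sp2
C8: sp ✓
C9: sp ✓
C10: sp3
C11: sp3
C3, C4, C8, C9 → 4 sp carbons.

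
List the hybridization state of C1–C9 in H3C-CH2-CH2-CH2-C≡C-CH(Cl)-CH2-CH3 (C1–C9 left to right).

C1 is sp3: 4 σ bonds, 4 electron-density regions.
C2 (4 σ bonds) has steric number 4: sp3.
C3: 4 σ bonds; 4 regions of electron density → sp3.
C4: 4 σ bonds — 4 electron domains, sp3.
C5 has 2 σ bonds, plus two π bonds: steric number 2 → sp.
C6 is sp: 2 σ bonds, plus two π bonds, 2 electron-density regions.
C7 is sp3: 4 σ bonds, 4 electron-density regions.
C8 has 4 σ bonds: steric number 4 → sp3.
C9 is sp3: 4 σ bonds, 4 electron-density regions.

C1 sp3, C2 sp3, C3 sp3, C4 sp3, C5 sp, C6 sp, C7 sp3, C8 sp3, C9 sp3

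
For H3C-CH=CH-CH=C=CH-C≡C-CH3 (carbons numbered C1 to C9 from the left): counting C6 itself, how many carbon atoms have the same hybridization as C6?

4

C6 is sp2 (one π bond).
C1: sp3
C2: sp2 ✓
C3: sp2 ✓
C4: sp2 ✓
C5: sp
C6: sp2 ✓
C7: sp
C8: sp
C9: sp3
4 carbons are sp2.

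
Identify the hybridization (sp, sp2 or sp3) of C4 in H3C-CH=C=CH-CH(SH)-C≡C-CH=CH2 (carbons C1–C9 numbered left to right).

sp^2

C4 (3 σ bonds, plus one π bond) has steric number 3: sp2.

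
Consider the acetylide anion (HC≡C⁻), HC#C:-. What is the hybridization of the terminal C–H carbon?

sp

The terminal C–H carbon — 2 σ bonds, plus two π bonds. Steric number 2, so sp.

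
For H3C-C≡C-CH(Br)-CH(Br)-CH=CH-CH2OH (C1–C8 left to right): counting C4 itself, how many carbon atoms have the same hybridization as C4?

C4 is sp3 (only σ bonds).
C1: sp3 ✓
C2: sp
C3: sp
C4: sp3 ✓
C5: sp3 ✓
C6: sp2
C7: sp2
C8: sp3 ✓
4 carbons are sp3.

4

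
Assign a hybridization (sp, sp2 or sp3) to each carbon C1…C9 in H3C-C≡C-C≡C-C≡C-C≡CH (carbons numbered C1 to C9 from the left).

C1 sp3, C2 sp, C3 sp, C4 sp, C5 sp, C6 sp, C7 sp, C8 sp, C9 sp

C1 (4 σ bonds) has steric number 4: sp3.
C2 (2 σ bonds, plus two π bonds) has steric number 2: sp.
C3 (2 σ bonds, plus two π bonds) has steric number 2: sp.
C4 has 2 σ bonds, plus two π bonds: steric number 2 → sp.
C5 — 2 σ bonds, plus two π bonds. Steric number 2, so sp.
C6 — 2 σ bonds, plus two π bonds. Steric number 2, so sp.
C7: 2 σ bonds, plus two π bonds; 2 regions of electron density → sp.
C8: 2 σ bonds, plus two π bonds; 2 regions of electron density → sp.
C9: 2 σ bonds, plus two π bonds — 2 electron domains, sp.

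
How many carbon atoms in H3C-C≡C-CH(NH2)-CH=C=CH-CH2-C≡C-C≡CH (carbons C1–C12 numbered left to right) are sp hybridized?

C1: sp3
C2: sp ✓
C3: sp ✓
C4: sp3
C5: sp2
C6: sp ✓
C7: sp2
C8: sp3
C9: sp ✓
C10: sp ✓
C11: sp ✓
C12: sp ✓
C2, C3, C6, C9, C10, C11, C12 → 7 sp carbons.

7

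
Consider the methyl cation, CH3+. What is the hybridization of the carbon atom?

sp²

Three σ bonds to H, empty p orbital → sp2, trigonal planar.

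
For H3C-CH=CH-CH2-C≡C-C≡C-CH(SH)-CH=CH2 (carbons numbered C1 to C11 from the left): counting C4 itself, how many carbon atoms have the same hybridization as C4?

3

C4 is sp3 (only σ bonds).
C1: sp3 ✓
C2: sp2
C3: sp2
C4: sp3 ✓
C5: sp
C6: sp
C7: sp
C8: sp
C9: sp3 ✓
C10: sp2
C11: sp2
3 carbons are sp3.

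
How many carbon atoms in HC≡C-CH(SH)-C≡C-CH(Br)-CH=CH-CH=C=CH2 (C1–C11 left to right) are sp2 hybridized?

4

C1: sp
C2: sp
C3: sp3
C4: sp
C5: sp
C6: sp3
C7: sp2 ✓
C8: sp2 ✓
C9: sp2 ✓
C10: sp
C11: sp2 ✓
C7, C8, C9, C11 → 4 sp2 carbons.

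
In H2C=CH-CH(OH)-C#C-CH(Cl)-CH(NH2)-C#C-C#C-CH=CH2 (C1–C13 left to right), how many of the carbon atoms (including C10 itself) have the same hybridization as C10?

C10 is sp (two π bonds).
C1: sp2
C2: sp2
C3: sp3
C4: sp ✓
C5: sp ✓
C6: sp3
C7: sp3
C8: sp ✓
C9: sp ✓
C10: sp ✓
C11: sp ✓
C12: sp2
C13: sp2
6 carbons are sp.

6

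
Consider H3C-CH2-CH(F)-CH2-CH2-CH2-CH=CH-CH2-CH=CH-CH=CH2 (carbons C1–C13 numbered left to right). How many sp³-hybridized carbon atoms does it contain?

C1: sp3 ✓
C2: sp3 ✓
C3: sp3 ✓
C4: sp3 ✓
C5: sp3 ✓
C6: sp3 ✓
C7: sp2
C8: sp2
C9: sp3 ✓
C10: sp2
C11: sp2
C12: sp2
C13: sp2
C1, C2, C3, C4, C5, C6, C9 → 7 sp3 carbons.

7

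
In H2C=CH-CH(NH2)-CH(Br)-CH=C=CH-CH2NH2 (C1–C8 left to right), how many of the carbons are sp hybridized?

1

C1: sp2
C2: sp2
C3: sp3
C4: sp3
C5: sp2
C6: sp ✓
C7: sp2
C8: sp3
C6 → 1 sp carbon.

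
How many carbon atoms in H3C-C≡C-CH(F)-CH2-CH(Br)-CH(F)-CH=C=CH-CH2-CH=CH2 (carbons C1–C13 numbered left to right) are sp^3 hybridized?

C1: sp3 ✓
C2: sp
C3: sp
C4: sp3 ✓
C5: sp3 ✓
C6: sp3 ✓
C7: sp3 ✓
C8: sp2
C9: sp
C10: sp2
C11: sp3 ✓
C12: sp2
C13: sp2
C1, C4, C5, C6, C7, C11 → 6 sp3 carbons.

6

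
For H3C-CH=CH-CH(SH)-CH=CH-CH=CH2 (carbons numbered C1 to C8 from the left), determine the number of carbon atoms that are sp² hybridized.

C1: sp3
C2: sp2 ✓
C3: sp2 ✓
C4: sp3
C5: sp2 ✓
C6: sp2 ✓
C7: sp2 ✓
C8: sp2 ✓
C2, C3, C5, C6, C7, C8 → 6 sp2 carbons.

6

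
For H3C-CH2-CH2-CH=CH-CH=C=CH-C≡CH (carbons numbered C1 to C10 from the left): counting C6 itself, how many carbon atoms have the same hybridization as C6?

4

C6 is sp2 (one π bond).
C1: sp3
C2: sp3
C3: sp3
C4: sp2 ✓
C5: sp2 ✓
C6: sp2 ✓
C7: sp
C8: sp2 ✓
C9: sp
C10: sp
4 carbons are sp2.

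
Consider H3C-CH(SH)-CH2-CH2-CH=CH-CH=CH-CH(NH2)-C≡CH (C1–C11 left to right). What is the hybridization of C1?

C1: 4 σ bonds; 4 regions of electron density → sp3.

sp3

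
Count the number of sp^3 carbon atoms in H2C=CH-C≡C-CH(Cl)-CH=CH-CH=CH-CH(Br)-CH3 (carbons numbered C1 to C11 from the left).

C1: sp2
C2: sp2
C3: sp
C4: sp
C5: sp3 ✓
C6: sp2
C7: sp2
C8: sp2
C9: sp2
C10: sp3 ✓
C11: sp3 ✓
C5, C10, C11 → 3 sp3 carbons.

3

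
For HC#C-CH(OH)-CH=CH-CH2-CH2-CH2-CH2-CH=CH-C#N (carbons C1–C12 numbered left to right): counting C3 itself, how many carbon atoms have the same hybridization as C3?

5

C3 is sp3 (only σ bonds).
C1: sp
C2: sp
C3: sp3 ✓
C4: sp2
C5: sp2
C6: sp3 ✓
C7: sp3 ✓
C8: sp3 ✓
C9: sp3 ✓
C10: sp2
C11: sp2
C12: sp
5 carbons are sp3.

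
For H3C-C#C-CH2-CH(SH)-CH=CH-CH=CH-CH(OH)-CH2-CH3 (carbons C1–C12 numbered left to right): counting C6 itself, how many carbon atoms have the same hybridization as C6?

C6 is sp2 (one π bond).
C1: sp3
C2: sp
C3: sp
C4: sp3
C5: sp3
C6: sp2 ✓
C7: sp2 ✓
C8: sp2 ✓
C9: sp2 ✓
C10: sp3
C11: sp3
C12: sp3
4 carbons are sp2.

4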